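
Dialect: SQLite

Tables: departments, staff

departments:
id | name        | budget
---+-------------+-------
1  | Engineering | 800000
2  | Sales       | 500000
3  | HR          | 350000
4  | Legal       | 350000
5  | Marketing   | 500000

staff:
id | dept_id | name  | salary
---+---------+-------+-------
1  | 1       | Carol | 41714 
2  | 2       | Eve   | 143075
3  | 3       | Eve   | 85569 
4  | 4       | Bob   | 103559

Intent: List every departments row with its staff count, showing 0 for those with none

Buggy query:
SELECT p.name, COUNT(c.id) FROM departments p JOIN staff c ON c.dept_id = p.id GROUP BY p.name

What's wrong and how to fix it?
Bug: An inner join excludes parents with zero children

Fix: Switch to LEFT JOIN to retain unmatched parent rows

Corrected query:
SELECT p.name, COUNT(c.id) FROM departments p LEFT JOIN staff c ON c.dept_id = p.id GROUP BY p.name

Result:
name        | COUNT(c.id)
------------+------------
Engineering | 1          
HR          | 1          
Legal       | 1          
Marketing   | 0          
Sales       | 1          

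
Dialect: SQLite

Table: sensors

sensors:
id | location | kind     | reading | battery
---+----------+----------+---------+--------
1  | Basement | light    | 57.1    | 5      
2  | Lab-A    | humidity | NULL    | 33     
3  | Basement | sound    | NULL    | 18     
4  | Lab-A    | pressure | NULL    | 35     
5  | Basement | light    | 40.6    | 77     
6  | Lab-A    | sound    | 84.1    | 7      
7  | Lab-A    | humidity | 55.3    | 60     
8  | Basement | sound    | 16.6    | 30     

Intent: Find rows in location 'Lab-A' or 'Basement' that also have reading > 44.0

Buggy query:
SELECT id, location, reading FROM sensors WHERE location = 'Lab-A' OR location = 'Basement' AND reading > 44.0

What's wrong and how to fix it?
Bug: AND binds tighter than OR, so this parses as location = 'Lab-A' OR (location = 'Basement' AND reading > 44.0)

Fix: Group the OR with parentheses (or use IN), then AND the threshold

Corrected query:
SELECT id, location, reading FROM sensors WHERE (location = 'Lab-A' OR location = 'Basement') AND reading > 44.0

Result:
id | location | reading
---+----------+--------
1  | Basement | 57.1   
6  | Lab-A    | 84.1   
7  | Lab-A    | 55.3   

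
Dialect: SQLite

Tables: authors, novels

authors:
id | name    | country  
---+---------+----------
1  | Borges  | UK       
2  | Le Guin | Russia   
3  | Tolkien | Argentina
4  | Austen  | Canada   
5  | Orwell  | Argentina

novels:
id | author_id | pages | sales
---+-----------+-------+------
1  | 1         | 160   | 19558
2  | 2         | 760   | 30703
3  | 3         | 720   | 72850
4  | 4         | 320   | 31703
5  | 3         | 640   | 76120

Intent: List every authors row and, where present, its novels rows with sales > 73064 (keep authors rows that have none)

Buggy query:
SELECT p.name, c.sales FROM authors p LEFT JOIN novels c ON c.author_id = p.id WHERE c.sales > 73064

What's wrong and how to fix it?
Bug: A WHERE condition on the right-hand table after LEFT JOIN drops unmatched parents

Fix: Move the right-table condition into the ON clause so unmatched parents are kept

Corrected query:
SELECT p.name, c.sales FROM authors p LEFT JOIN novels c ON c.author_id = p.id AND c.sales > 73064

Result:
name    | sales
--------+------
Borges  | NULL 
Le Guin | NULL 
Tolkien | 76120
Austen  | NULL 
Orwell  | NULL 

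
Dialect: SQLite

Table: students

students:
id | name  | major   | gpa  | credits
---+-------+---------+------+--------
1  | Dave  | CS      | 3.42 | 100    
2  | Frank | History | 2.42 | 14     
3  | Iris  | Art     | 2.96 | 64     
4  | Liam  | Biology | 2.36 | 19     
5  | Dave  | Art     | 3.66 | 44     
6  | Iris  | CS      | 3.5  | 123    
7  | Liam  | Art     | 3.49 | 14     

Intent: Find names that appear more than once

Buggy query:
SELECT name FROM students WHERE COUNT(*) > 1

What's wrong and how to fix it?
Bug: WHERE can't reference COUNT(*); aggregates are computed after WHERE

Fix: Group first, then use HAVING for the count condition

Corrected query:
SELECT name FROM students GROUP BY name HAVING COUNT(*) > 1

Result:
name
----
Dave
Iris
Liam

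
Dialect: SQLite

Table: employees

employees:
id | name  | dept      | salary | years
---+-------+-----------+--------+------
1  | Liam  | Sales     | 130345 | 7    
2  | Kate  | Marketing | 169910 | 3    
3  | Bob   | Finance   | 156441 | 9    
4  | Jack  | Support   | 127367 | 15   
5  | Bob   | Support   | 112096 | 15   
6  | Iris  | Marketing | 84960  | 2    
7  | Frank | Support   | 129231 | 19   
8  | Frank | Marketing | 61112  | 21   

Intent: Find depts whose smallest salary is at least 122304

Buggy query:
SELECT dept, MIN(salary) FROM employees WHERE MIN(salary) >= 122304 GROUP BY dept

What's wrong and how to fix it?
Bug: MIN() in WHERE is a misuse of aggregate

Fix: Replace WHERE with HAVING after the GROUP BY

Corrected query:
SELECT dept, MIN(salary) FROM employees GROUP BY dept HAVING MIN(salary) >= 122304

Result:
dept    | MIN(salary)
--------+------------
Finance | 156441     
Sales   | 130345     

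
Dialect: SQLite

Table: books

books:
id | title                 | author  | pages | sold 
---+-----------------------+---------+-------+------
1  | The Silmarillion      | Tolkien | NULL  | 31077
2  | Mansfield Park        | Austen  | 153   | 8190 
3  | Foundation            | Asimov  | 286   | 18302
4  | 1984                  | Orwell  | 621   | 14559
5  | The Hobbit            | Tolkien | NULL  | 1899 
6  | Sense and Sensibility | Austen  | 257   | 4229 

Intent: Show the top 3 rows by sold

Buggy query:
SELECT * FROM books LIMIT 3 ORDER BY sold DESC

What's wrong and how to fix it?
Bug: LIMIT must come after ORDER BY

Fix: Sort with ORDER BY, then apply LIMIT

Corrected query:
SELECT * FROM books ORDER BY sold DESC LIMIT 3

Result:
id | title            | author  | pages | sold 
---+------------------+---------+-------+------
1  | The Silmarillion | Tolkien | NULL  | 31077
3  | Foundation       | Asimov  | 286   | 18302
4  | 1984             | Orwell  | 621   | 14559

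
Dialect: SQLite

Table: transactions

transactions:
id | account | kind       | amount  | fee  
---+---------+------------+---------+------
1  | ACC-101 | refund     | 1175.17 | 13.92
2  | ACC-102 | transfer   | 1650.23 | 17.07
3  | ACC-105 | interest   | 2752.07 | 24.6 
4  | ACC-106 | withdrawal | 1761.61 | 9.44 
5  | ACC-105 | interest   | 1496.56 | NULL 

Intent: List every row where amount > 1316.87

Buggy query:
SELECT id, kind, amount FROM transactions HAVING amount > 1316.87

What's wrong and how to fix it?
Bug: HAVING filters the output of aggregation, but this query has no GROUP BY and no aggregate functions, so SQLite rejects it (HAVING clause on a non-aggregate query); the condition here is per row

Fix: Replace HAVING with WHERE since the condition applies to individual rows

Corrected query:
SELECT id, kind, amount FROM transactions WHERE amount > 1316.87

Result:
id | kind       | amount 
---+------------+--------
2  | transfer   | 1650.23
3  | interest   | 2752.07
4  | withdrawal | 1761.61
5  | interest   | 1496.56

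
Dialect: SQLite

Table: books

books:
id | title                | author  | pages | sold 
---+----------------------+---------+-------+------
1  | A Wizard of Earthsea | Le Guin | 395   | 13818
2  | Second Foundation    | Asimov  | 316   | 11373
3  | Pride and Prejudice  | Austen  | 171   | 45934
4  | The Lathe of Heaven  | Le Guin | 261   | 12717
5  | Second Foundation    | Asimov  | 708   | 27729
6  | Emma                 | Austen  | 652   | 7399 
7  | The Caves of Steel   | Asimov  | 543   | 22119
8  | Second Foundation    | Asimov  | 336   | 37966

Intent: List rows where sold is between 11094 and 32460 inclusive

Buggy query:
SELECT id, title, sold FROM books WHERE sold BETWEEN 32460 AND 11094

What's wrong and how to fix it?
Bug: The bounds are reversed; BETWEEN a AND b requires a <= b to match anything

Fix: Write BETWEEN 11094 AND 32460

Corrected query:
SELECT id, title, sold FROM books WHERE sold BETWEEN 11094 AND 32460

Result:
id | title                | sold 
---+----------------------+------
1  | A Wizard of Earthsea | 13818
2  | Second Foundation    | 11373
4  | The Lathe of Heaven  | 12717
5  | Second Foundation    | 27729
7  | The Caves of Steel   | 22119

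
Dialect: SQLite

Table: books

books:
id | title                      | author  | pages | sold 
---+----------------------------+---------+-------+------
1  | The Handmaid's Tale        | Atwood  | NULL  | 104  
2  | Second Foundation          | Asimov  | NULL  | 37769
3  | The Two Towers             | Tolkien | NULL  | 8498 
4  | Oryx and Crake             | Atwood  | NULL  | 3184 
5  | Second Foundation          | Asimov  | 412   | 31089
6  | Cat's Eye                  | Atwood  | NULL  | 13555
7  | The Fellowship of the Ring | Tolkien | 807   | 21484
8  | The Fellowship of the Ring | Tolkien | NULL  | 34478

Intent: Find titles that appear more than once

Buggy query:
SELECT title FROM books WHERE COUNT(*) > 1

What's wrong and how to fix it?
Bug: WHERE can't reference COUNT(*); aggregates are computed after WHERE

Fix: Group first, then use HAVING for the count condition

Corrected query:
SELECT title FROM books GROUP BY title HAVING COUNT(*) > 1

Result:
title                     
--------------------------
Second Foundation         
The Fellowship of the Ring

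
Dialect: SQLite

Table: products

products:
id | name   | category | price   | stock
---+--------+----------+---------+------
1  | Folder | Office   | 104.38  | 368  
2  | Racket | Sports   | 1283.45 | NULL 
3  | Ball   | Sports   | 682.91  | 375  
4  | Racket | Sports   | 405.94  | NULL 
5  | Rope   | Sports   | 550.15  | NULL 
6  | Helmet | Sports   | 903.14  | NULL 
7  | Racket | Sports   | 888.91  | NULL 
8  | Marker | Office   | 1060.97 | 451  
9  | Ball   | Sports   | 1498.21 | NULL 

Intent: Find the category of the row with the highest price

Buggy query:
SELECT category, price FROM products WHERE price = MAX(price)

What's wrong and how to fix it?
Bug: MAX(price) is an aggregate and cannot be used directly in WHERE

Fix: Use a subquery: WHERE price = (SELECT MAX(price) FROM products)

Corrected query:
SELECT category, price FROM products WHERE price = (SELECT MAX(price) FROM products)

Result:
category | price  
---------+--------
Sports   | 1498.21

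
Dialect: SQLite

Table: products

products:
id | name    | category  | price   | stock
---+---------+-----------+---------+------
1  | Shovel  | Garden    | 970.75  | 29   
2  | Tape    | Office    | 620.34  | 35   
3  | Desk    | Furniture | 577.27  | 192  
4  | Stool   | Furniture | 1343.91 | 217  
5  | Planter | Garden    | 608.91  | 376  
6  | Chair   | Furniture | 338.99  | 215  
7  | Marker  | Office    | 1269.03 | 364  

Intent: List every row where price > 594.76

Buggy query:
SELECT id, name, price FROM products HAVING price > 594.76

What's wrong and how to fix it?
Bug: HAVING filters the output of aggregation, but this query has no GROUP BY and no aggregate functions, so SQLite rejects it (HAVING clause on a non-aggregate query); the condition here is per row

Fix: Replace HAVING with WHERE since the condition applies to individual rows

Corrected query:
SELECT id, name, price FROM products WHERE price > 594.76

Result:
id | name    | price  
---+---------+--------
1  | Shovel  | 970.75 
2  | Tape    | 620.34 
4  | Stool   | 1343.91
5  | Planter | 608.91 
7  | Marker  | 1269.03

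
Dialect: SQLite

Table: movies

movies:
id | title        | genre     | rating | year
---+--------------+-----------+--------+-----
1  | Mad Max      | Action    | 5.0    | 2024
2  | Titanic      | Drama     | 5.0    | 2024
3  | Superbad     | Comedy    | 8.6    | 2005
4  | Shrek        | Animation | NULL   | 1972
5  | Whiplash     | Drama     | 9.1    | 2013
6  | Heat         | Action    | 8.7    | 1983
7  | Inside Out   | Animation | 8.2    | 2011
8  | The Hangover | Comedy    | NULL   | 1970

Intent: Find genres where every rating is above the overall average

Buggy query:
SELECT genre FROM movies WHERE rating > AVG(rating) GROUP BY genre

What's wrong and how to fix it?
Bug: AVG() is an aggregate; it can't sit directly in WHERE

Fix: Compute the overall average in a scalar subquery and compare each group's MIN against it in HAVING

Corrected query:
SELECT genre FROM movies GROUP BY genre HAVING MIN(rating) > (SELECT AVG(rating) FROM movies)

Result:
genre    
---------
Animation
Comedy   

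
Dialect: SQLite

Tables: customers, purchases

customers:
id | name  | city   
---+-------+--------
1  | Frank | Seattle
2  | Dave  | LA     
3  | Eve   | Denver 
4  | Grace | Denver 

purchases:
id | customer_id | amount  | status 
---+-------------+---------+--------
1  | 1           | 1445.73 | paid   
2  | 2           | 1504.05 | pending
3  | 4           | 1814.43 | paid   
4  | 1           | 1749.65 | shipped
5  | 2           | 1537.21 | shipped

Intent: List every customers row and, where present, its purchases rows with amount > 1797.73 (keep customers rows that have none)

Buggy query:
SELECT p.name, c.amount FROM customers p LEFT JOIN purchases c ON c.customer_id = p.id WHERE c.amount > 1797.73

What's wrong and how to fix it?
Bug: A WHERE condition on the right-hand table after LEFT JOIN drops unmatched parents

Fix: Put 'c.amount > 1797.73' in the JOIN's ON clause instead of WHERE

Corrected query:
SELECT p.name, c.amount FROM customers p LEFT JOIN purchases c ON c.customer_id = p.id AND c.amount > 1797.73

Result:
name  | amount 
------+--------
Frank | NULL   
Dave  | NULL   
Eve   | NULL   
Grace | 1814.43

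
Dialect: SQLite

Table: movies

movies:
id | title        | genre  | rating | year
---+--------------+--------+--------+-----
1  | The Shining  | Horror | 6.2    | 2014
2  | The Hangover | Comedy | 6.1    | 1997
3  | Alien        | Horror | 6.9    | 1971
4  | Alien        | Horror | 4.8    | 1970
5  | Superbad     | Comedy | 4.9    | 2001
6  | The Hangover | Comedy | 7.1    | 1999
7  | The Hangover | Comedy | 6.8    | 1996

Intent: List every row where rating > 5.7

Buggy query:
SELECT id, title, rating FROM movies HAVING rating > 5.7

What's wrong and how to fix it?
Bug: HAVING filters the output of aggregation, but this query has no GROUP BY and no aggregate functions, so SQLite rejects it (HAVING clause on a non-aggregate query); the condition here is per row

Fix: Use WHERE for row-level filtering

Corrected query:
SELECT id, title, rating FROM movies WHERE rating > 5.7

Result:
id | title        | rating
---+--------------+-------
1  | The Shining  | 6.2   
2  | The Hangover | 6.1   
3  | Alien        | 6.9   
6  | The Hangover | 7.1   
7  | The Hangover | 6.8   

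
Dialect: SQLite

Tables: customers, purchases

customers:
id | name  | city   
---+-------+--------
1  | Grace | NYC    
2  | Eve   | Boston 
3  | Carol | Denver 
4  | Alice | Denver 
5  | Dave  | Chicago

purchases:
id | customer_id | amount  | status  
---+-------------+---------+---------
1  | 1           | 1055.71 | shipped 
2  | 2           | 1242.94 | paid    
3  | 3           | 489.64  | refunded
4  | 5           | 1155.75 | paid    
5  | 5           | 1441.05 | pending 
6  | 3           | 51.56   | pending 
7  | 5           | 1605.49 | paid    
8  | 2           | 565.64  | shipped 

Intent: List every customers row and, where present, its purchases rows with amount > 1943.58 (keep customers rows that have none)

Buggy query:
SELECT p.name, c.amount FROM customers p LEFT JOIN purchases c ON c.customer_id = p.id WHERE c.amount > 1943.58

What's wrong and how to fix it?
Bug: Filtering c.amount in WHERE discards the NULL rows produced by LEFT JOIN, turning it into an inner join

Fix: Put 'c.amount > 1943.58' in the JOIN's ON clause instead of WHERE

Corrected query:
SELECT p.name, c.amount FROM customers p LEFT JOIN purchases c ON c.customer_id = p.id AND c.amount > 1943.58

Result:
name  | amount
------+-------
Grace | NULL  
Eve   | NULL  
Carol | NULL  
Alice | NULL  
Dave  | NULL  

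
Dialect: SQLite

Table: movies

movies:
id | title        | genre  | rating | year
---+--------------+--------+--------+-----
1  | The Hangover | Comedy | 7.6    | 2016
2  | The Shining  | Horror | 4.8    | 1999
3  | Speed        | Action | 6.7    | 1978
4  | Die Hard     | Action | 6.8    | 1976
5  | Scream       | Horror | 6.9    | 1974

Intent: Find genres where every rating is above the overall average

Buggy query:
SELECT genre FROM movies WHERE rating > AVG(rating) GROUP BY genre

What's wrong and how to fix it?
Bug: AVG() is an aggregate; it can't sit directly in WHERE

Fix: Use a subquery for AVG and a HAVING MIN(...) filter so the condition holds for every row in the group

Corrected query:
SELECT genre FROM movies GROUP BY genre HAVING MIN(rating) > (SELECT AVG(rating) FROM movies)

Result:
genre 
------
Action
Comedy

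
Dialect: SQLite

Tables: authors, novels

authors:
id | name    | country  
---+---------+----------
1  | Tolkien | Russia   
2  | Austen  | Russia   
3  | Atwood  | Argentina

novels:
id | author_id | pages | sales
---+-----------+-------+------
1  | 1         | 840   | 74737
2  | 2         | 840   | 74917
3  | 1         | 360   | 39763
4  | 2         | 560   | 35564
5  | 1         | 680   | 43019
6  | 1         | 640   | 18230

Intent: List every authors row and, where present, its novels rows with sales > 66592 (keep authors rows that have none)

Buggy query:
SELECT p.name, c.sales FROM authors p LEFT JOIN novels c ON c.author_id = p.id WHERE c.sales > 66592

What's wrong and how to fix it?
Bug: Filtering c.sales in WHERE discards the NULL rows produced by LEFT JOIN, turning it into an inner join

Fix: Move the right-table condition into the ON clause so unmatched parents are kept

Corrected query:
SELECT p.name, c.sales FROM authors p LEFT JOIN novels c ON c.author_id = p.id AND c.sales > 66592

Result:
name    | sales
--------+------
Tolkien | 74737
Austen  | 74917
Atwood  | NULL 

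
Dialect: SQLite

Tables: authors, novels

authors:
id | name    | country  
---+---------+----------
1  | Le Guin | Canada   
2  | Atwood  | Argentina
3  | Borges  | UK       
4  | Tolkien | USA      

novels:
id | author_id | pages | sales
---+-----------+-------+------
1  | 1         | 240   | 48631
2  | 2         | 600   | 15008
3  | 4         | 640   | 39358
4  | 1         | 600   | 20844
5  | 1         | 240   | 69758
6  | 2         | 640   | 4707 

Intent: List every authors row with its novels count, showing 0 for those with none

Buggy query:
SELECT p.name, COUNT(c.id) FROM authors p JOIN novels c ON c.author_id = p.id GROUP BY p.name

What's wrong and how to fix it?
Bug: An inner join excludes parents with zero children

Fix: Use LEFT JOIN so parents without children still appear (COUNT(c.id) gives 0)

Corrected query:
SELECT p.name, COUNT(c.id) FROM authors p LEFT JOIN novels c ON c.author_id = p.id GROUP BY p.name

Result:
name    | COUNT(c.id)
--------+------------
Atwood  | 2          
Borges  | 0          
Le Guin | 3          
Tolkien | 1          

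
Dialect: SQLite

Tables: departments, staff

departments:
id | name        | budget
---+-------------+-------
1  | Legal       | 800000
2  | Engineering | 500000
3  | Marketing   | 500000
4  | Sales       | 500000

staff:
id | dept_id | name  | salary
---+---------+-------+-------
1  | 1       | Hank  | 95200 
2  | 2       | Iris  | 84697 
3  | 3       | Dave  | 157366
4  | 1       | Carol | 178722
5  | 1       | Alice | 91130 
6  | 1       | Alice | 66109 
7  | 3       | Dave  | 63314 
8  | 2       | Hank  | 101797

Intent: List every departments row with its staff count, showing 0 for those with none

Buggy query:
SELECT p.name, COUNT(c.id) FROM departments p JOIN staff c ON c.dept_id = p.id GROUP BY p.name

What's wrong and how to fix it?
Bug: INNER JOIN drops departments rows that have no matching staff rows

Fix: Use LEFT JOIN so parents without children still appear (COUNT(c.id) gives 0)

Corrected query:
SELECT p.name, COUNT(c.id) FROM departments p LEFT JOIN staff c ON c.dept_id = p.id GROUP BY p.name

Result:
name        | COUNT(c.id)
------------+------------
Engineering | 2          
Legal       | 4          
Marketing   | 2          
Sales       | 0          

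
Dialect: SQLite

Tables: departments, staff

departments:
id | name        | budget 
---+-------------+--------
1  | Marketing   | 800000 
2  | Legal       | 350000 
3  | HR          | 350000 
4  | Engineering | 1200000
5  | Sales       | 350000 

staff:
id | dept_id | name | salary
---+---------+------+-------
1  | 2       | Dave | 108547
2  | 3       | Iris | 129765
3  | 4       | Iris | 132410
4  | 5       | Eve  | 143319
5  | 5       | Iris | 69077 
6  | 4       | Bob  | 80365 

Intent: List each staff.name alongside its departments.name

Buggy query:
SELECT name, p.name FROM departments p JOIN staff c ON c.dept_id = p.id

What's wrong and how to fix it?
Bug: Both tables have a 'name' column; the unqualified reference is ambiguous

Fix: Prefix ambiguous columns with the table alias

Corrected query:
SELECT c.name, p.name FROM departments p JOIN staff c ON c.dept_id = p.id

Result:
name | name       
-----+------------
Dave | Legal      
Iris | HR         
Iris | Engineering
Eve  | Sales      
Iris | Sales      
Bob  | Engineering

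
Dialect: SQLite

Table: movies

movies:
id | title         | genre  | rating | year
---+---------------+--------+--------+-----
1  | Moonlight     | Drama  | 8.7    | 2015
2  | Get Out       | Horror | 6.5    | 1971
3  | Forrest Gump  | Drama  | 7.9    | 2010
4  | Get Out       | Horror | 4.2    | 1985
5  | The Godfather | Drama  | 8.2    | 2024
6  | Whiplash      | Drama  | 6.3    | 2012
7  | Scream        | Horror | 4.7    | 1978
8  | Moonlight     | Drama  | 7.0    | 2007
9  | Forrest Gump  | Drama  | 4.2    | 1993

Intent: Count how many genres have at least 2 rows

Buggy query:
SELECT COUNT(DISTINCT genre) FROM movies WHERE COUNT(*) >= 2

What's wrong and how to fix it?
Bug: WHERE filters individual rows, not groups, so a group-level COUNT is invalid there

Fix: Use a subquery that GROUPs and filters with HAVING, then count its rows

Corrected query:
SELECT COUNT(*) FROM (SELECT genre FROM movies GROUP BY genre HAVING COUNT(*) >= 2)

Result:
COUNT(*)
--------
2       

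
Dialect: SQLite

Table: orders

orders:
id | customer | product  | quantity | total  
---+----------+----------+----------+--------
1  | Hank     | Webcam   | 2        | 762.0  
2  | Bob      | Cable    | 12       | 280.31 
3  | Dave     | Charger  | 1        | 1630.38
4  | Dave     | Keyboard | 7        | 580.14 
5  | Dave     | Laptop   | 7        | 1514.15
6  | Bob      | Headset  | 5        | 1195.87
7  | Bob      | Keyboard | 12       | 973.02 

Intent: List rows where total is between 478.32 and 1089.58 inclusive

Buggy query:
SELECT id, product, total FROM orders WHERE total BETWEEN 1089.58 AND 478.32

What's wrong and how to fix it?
Bug: BETWEEN expects the lower bound first; with 1089.58 AND 478.32 the range is empty

Fix: Write BETWEEN 478.32 AND 1089.58

Corrected query:
SELECT id, product, total FROM orders WHERE total BETWEEN 478.32 AND 1089.58

Result:
id | product  | total 
---+----------+-------
1  | Webcam   | 762   
4  | Keyboard | 580.14
7  | Keyboard | 973.02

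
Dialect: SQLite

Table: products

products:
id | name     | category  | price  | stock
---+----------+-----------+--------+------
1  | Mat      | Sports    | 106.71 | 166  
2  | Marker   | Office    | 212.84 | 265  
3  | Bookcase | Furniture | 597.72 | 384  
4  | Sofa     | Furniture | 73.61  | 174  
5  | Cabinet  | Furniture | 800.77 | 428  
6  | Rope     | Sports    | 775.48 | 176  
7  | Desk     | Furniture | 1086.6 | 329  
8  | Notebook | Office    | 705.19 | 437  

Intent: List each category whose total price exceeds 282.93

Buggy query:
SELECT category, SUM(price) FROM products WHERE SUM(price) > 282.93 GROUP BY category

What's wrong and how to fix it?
Bug: Aggregate functions cannot appear in a WHERE clause

Fix: Use HAVING (which filters groups after aggregation) instead of WHERE

Corrected query:
SELECT category, SUM(price) FROM products GROUP BY category HAVING SUM(price) > 282.93

Result:
category  | SUM(price)
----------+-----------
Furniture | 2558.7    
Office    | 918.03    
Sports    | 882.19    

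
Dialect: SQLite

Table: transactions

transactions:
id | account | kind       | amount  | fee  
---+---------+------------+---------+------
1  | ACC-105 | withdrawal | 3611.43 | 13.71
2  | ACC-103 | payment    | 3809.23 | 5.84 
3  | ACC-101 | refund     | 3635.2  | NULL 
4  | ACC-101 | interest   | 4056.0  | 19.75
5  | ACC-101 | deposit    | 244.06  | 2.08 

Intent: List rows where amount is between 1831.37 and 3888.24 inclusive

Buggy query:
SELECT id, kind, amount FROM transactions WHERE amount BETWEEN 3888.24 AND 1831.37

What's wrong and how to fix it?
Bug: The bounds are reversed; BETWEEN a AND b requires a <= b to match anything

Fix: Write BETWEEN 1831.37 AND 3888.24

Corrected query:
SELECT id, kind, amount FROM transactions WHERE amount BETWEEN 1831.37 AND 3888.24

Result:
id | kind       | amount 
---+------------+--------
1  | withdrawal | 3611.43
2  | payment    | 3809.23
3  | refund     | 3635.2 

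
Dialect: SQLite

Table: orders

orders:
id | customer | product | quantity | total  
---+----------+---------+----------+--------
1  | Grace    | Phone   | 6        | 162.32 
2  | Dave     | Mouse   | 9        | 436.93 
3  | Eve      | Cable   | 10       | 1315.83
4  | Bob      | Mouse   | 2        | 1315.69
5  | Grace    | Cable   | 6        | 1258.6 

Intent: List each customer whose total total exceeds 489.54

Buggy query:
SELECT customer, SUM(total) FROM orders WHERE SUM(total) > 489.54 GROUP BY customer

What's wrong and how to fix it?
Bug: Aggregate functions cannot appear in a WHERE clause

Fix: Move the aggregate condition to a HAVING clause

Corrected query:
SELECT customer, SUM(total) FROM orders GROUP BY customer HAVING SUM(total) > 489.54

Result:
customer | SUM(total)
---------+-----------
Bob      | 1315.69   
Eve      | 1315.83   
Grace    | 1420.92   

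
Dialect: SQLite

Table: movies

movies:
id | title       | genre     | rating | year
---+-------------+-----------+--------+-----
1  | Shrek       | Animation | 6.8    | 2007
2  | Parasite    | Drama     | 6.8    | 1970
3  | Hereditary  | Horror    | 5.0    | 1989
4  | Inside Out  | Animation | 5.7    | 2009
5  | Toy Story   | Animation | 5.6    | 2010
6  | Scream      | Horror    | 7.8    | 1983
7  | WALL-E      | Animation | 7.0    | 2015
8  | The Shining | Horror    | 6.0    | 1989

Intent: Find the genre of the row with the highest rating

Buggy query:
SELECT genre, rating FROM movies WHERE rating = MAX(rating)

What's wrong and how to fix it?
Bug: MAX(rating) is an aggregate and cannot be used directly in WHERE

Fix: Use a subquery: WHERE rating = (SELECT MAX(rating) FROM movies)

Corrected query:
SELECT genre, rating FROM movies WHERE rating = (SELECT MAX(rating) FROM movies)

Result:
genre  | rating
-------+-------
Horror | 7.8   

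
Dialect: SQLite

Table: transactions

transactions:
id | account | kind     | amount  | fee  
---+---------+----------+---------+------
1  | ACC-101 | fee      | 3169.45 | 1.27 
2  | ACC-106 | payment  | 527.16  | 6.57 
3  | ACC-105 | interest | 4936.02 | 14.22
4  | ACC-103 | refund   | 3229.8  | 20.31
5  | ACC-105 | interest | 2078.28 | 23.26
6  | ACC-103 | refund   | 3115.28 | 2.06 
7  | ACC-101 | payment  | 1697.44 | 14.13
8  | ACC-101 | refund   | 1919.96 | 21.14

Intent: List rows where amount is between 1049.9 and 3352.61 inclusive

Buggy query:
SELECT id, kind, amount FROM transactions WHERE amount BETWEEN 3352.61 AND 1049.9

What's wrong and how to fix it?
Bug: BETWEEN expects the lower bound first; with 3352.61 AND 1049.9 the range is empty

Fix: Write BETWEEN 1049.9 AND 3352.61

Corrected query:
SELECT id, kind, amount FROM transactions WHERE amount BETWEEN 1049.9 AND 3352.61

Result:
id | kind     | amount 
---+----------+--------
1  | fee      | 3169.45
4  | refund   | 3229.8 
5  | interest | 2078.28
6  | refund   | 3115.28
7  | payment  | 1697.44
8  | refund   | 1919.96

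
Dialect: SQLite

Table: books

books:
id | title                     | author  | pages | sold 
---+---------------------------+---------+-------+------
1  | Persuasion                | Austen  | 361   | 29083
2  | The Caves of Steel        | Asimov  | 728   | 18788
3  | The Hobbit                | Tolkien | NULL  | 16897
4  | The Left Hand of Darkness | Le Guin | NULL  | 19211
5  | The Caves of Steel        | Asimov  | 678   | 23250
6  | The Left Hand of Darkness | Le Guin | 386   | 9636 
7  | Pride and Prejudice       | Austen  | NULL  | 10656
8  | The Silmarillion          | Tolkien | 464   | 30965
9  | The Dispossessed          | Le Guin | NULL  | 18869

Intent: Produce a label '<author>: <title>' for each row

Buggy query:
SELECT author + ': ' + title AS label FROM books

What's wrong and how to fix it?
Bug: SQLite uses || for string concatenation; + coerces text to numbers (yielding 0)

Fix: Use the || operator for string concatenation

Corrected query:
SELECT author || ': ' || title AS label FROM books

Result:
label                             
----------------------------------
Austen: Persuasion                
Asimov: The Caves of Steel        
Tolkien: The Hobbit               
Le Guin: The Left Hand of Darkness
Asimov: The Caves of Steel        
Le Guin: The Left Hand of Darkness
Austen: Pride and Prejudice       
Tolkien: The Silmarillion         
Le Guin: The Dispossessed         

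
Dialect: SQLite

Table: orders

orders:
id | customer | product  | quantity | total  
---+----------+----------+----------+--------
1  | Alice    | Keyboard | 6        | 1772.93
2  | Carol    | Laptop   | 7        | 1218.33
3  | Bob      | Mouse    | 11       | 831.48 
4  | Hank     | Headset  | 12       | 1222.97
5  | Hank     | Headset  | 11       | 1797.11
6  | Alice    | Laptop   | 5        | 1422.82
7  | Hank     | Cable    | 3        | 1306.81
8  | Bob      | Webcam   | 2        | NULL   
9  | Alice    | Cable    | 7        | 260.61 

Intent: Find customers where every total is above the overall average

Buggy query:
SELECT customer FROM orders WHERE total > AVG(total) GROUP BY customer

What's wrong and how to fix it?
Bug: WHERE evaluates per row before aggregation, so AVG() is unavailable

Fix: Use a subquery for AVG and a HAVING MIN(...) filter so the condition holds for every row in the group

Corrected query:
SELECT customer FROM orders GROUP BY customer HAVING MIN(total) > (SELECT AVG(total) FROM orders)

Result:
(no rows)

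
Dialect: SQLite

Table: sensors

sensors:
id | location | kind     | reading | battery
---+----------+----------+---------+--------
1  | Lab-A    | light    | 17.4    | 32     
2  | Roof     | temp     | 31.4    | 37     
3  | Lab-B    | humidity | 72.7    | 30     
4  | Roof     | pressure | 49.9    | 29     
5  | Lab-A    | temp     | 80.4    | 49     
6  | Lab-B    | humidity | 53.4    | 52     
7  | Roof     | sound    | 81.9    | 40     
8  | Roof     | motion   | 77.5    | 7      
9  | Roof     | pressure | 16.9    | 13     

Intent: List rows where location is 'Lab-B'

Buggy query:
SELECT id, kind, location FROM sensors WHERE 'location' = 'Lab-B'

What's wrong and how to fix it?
Bug: 'location' in single quotes is a string literal, not the column; the comparison is literal-vs-literal and never true

Fix: Remove the quotes around the column name (or use double quotes for an identifier)

Corrected query:
SELECT id, kind, location FROM sensors WHERE location = 'Lab-B'

Result:
id | kind     | location
---+----------+---------
3  | humidity | Lab-B   
6  | humidity | Lab-B   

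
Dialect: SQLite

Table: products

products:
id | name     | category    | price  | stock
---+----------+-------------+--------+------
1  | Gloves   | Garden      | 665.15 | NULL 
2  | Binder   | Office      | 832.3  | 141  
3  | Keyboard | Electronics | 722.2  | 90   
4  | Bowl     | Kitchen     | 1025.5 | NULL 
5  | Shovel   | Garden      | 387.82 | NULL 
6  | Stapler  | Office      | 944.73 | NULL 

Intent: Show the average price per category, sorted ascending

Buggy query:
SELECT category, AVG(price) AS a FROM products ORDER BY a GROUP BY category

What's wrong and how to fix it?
Bug: GROUP BY must precede ORDER BY

Fix: Move ORDER BY to the end, after GROUP BY

Corrected query:
SELECT category, AVG(price) AS a FROM products GROUP BY category ORDER BY a

Result:
category    | a      
------------+--------
Garden      | 526.485
Electronics | 722.2  
Office      | 888.515
Kitchen     | 1025.5 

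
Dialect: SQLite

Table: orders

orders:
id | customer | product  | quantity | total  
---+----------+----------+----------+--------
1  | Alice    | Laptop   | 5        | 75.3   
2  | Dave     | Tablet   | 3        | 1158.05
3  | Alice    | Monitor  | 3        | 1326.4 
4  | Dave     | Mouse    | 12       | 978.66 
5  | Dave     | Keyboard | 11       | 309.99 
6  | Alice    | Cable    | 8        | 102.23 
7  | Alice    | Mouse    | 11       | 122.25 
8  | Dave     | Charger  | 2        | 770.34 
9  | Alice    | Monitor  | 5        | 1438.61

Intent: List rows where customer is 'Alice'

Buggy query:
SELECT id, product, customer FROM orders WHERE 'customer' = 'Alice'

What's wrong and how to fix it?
Bug: 'customer' in single quotes is a string literal, not the column; the comparison is literal-vs-literal and never true

Fix: Remove the quotes around the column name (or use double quotes for an identifier)

Corrected query:
SELECT id, product, customer FROM orders WHERE customer = 'Alice'

Result:
id | product | customer
---+---------+---------
1  | Laptop  | Alice   
3  | Monitor | Alice   
6  | Cable   | Alice   
7  | Mouse   | Alice   
9  | Monitor | Alice   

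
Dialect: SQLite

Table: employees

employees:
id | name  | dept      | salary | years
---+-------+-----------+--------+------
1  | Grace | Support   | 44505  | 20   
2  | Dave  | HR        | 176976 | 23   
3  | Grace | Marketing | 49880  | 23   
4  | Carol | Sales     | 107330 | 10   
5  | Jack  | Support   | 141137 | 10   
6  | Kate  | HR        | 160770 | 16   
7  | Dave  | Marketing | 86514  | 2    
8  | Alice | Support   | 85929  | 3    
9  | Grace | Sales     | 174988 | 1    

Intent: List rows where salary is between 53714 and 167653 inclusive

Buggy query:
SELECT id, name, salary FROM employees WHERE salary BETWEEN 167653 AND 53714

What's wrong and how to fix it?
Bug: BETWEEN expects the lower bound first; with 167653 AND 53714 the range is empty

Fix: Write BETWEEN 53714 AND 167653

Corrected query:
SELECT id, name, salary FROM employees WHERE salary BETWEEN 53714 AND 167653

Result:
id | name  | salary
---+-------+-------
4  | Carol | 107330
5  | Jack  | 141137
6  | Kate  | 160770
7  | Dave  | 86514 
8  | Alice | 85929 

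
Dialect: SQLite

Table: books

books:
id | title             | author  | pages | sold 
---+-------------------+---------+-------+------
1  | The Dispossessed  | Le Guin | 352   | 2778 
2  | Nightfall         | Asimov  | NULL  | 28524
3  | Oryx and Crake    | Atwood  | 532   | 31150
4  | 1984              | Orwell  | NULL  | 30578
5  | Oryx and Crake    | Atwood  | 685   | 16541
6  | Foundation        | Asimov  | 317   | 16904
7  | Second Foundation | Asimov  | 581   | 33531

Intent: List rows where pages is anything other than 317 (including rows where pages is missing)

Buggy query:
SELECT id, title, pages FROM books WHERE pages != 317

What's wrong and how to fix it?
Bug: Inequality against NULL is unknown, not true; rows with NULL are dropped

Fix: Handle NULL separately with IS NULL alongside the inequality

Corrected query:
SELECT id, title, pages FROM books WHERE pages != 317 OR pages IS NULL

Result:
id | title             | pages
---+-------------------+------
1  | The Dispossessed  | 352  
2  | Nightfall         | NULL 
3  | Oryx and Crake    | 532  
4  | 1984              | NULL 
5  | Oryx and Crake    | 685  
7  | Second Foundation | 581  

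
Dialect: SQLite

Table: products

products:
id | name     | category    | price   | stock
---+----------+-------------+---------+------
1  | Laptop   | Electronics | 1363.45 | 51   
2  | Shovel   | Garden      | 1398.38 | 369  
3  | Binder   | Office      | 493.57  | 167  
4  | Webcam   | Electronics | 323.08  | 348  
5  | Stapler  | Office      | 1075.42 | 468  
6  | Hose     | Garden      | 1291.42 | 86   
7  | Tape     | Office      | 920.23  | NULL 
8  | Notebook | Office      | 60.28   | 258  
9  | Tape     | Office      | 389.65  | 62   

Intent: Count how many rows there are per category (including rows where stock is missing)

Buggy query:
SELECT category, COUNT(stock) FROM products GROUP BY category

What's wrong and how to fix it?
Bug: COUNT(stock) skips NULLs, so groups with missing stock are undercounted

Fix: Replace COUNT(stock) with COUNT(*)

Corrected query:
SELECT category, COUNT(*) FROM products GROUP BY category

Result:
category    | COUNT(*)
------------+---------
Electronics | 2       
Garden      | 2       
Office      | 5       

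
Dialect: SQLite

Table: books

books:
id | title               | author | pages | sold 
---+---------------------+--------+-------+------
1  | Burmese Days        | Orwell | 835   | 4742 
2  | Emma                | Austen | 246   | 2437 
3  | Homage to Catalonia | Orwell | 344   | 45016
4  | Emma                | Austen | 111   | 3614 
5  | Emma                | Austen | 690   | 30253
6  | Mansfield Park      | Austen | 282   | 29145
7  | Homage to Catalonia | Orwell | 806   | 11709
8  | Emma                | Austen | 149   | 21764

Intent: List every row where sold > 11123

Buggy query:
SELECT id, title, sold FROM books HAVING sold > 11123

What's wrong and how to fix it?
Bug: This is a non-aggregate query (no GROUP BY, no aggregates), so in SQLite the HAVING clause is invalid here; a row-level condition belongs in WHERE

Fix: Use WHERE for row-level filtering

Corrected query:
SELECT id, title, sold FROM books WHERE sold > 11123

Result:
id | title               | sold 
---+---------------------+------
3  | Homage to Catalonia | 45016
5  | Emma                | 30253
6  | Mansfield Park      | 29145
7  | Homage to Catalonia | 11709
8  | Emma                | 21764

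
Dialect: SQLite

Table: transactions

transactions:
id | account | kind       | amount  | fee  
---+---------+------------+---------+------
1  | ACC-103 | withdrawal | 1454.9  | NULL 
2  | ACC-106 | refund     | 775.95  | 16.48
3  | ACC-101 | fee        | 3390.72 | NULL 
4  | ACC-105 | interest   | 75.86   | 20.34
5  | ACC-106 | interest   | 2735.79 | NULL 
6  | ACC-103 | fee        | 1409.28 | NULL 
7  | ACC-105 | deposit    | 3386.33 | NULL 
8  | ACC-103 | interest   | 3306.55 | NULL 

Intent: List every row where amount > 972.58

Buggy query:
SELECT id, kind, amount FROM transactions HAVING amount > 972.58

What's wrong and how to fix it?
Bug: HAVING filters the output of aggregation, but this query has no GROUP BY and no aggregate functions, so SQLite rejects it (HAVING clause on a non-aggregate query); the condition here is per row

Fix: Replace HAVING with WHERE since the condition applies to individual rows

Corrected query:
SELECT id, kind, amount FROM transactions WHERE amount > 972.58

Result:
id | kind       | amount 
---+------------+--------
1  | withdrawal | 1454.9 
3  | fee        | 3390.72
5  | interest   | 2735.79
6  | fee        | 1409.28
7  | deposit    | 3386.33
8  | interest   | 3306.55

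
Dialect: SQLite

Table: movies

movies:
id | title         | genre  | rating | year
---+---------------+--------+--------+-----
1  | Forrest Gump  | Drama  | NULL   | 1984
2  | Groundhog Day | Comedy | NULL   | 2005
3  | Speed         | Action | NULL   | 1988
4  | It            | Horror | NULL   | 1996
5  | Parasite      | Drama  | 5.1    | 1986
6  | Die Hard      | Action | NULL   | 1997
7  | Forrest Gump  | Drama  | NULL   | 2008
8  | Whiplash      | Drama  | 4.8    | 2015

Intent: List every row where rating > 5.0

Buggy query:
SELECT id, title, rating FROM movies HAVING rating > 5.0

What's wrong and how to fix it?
Bug: This is a non-aggregate query (no GROUP BY, no aggregates), so in SQLite the HAVING clause is invalid here; a row-level condition belongs in WHERE

Fix: Replace HAVING with WHERE since the condition applies to individual rows

Corrected query:
SELECT id, title, rating FROM movies WHERE rating > 5.0

Result:
id | title    | rating
---+----------+-------
5  | Parasite | 5.1   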